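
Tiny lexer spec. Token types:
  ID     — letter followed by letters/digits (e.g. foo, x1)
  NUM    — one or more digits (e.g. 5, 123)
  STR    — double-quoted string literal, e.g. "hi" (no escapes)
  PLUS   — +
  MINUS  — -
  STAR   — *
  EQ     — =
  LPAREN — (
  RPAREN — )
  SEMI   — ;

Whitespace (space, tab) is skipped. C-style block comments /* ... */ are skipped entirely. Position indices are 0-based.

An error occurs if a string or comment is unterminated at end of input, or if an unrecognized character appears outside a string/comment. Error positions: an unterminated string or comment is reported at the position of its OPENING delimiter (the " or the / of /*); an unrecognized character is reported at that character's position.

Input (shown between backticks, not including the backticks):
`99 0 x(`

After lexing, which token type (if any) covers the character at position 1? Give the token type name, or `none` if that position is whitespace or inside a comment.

pos=0: emit NUM '99' (now at pos=2)
pos=3: emit NUM '0' (now at pos=4)
pos=5: emit ID 'x' (now at pos=6)
pos=6: emit LPAREN '('
DONE. 4 tokens: [NUM, NUM, ID, LPAREN]
Position 1: char is '9' -> NUM

Answer: NUM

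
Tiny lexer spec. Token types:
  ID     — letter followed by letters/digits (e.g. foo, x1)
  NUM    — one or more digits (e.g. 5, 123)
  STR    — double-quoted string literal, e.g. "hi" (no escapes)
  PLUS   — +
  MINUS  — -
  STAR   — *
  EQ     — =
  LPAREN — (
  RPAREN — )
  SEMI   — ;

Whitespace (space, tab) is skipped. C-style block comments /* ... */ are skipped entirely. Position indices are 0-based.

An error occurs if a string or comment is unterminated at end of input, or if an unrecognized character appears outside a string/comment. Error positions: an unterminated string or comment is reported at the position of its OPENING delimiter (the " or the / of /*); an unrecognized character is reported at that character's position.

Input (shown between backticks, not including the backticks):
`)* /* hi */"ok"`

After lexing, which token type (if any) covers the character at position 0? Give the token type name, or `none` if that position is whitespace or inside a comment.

Answer: RPAREN

Derivation:
pos=0: emit RPAREN ')'
pos=1: emit STAR '*'
pos=3: enter COMMENT mode (saw '/*')
exit COMMENT mode (now at pos=11)
pos=11: enter STRING mode
pos=11: emit STR "ok" (now at pos=15)
DONE. 3 tokens: [RPAREN, STAR, STR]
Position 0: char is ')' -> RPAREN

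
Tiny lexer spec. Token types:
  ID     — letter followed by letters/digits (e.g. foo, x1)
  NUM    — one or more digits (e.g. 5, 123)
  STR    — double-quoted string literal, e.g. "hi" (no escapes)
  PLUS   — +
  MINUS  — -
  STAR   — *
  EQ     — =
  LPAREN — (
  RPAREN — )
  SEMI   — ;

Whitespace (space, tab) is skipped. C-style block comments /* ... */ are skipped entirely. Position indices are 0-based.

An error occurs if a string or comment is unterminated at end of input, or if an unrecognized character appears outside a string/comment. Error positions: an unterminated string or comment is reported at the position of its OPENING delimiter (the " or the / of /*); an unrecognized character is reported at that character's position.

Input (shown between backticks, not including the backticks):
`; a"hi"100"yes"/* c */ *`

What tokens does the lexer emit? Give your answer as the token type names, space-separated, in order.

pos=0: emit SEMI ';'
pos=2: emit ID 'a' (now at pos=3)
pos=3: enter STRING mode
pos=3: emit STR "hi" (now at pos=7)
pos=7: emit NUM '100' (now at pos=10)
pos=10: enter STRING mode
pos=10: emit STR "yes" (now at pos=15)
pos=15: enter COMMENT mode (saw '/*')
exit COMMENT mode (now at pos=22)
pos=23: emit STAR '*'
DONE. 6 tokens: [SEMI, ID, STR, NUM, STR, STAR]

Answer: SEMI ID STR NUM STR STAR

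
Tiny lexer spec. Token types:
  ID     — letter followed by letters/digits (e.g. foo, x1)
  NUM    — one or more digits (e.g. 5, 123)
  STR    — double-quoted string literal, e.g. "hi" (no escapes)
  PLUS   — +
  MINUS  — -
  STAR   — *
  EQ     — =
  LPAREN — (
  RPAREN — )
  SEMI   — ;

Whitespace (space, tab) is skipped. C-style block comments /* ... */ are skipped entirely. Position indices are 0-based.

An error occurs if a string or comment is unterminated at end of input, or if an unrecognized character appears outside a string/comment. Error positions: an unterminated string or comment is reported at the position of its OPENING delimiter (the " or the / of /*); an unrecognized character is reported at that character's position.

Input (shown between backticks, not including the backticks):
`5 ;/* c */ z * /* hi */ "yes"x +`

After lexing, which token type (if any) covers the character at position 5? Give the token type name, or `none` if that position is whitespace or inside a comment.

Answer: none

Derivation:
pos=0: emit NUM '5' (now at pos=1)
pos=2: emit SEMI ';'
pos=3: enter COMMENT mode (saw '/*')
exit COMMENT mode (now at pos=10)
pos=11: emit ID 'z' (now at pos=12)
pos=13: emit STAR '*'
pos=15: enter COMMENT mode (saw '/*')
exit COMMENT mode (now at pos=23)
pos=24: enter STRING mode
pos=24: emit STR "yes" (now at pos=29)
pos=29: emit ID 'x' (now at pos=30)
pos=31: emit PLUS '+'
DONE. 7 tokens: [NUM, SEMI, ID, STAR, STR, ID, PLUS]
Position 5: char is ' ' -> none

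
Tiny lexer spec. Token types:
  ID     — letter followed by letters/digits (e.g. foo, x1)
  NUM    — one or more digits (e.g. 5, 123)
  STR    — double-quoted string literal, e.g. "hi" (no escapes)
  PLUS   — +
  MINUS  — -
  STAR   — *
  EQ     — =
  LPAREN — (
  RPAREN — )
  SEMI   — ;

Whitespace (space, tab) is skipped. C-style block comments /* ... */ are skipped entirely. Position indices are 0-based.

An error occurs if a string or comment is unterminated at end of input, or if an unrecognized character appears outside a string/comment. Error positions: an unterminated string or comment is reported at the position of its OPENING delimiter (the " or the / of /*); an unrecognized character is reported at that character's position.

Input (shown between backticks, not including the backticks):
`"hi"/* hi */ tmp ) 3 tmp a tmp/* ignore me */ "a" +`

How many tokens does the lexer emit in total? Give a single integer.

Answer: 9

Derivation:
pos=0: enter STRING mode
pos=0: emit STR "hi" (now at pos=4)
pos=4: enter COMMENT mode (saw '/*')
exit COMMENT mode (now at pos=12)
pos=13: emit ID 'tmp' (now at pos=16)
pos=17: emit RPAREN ')'
pos=19: emit NUM '3' (now at pos=20)
pos=21: emit ID 'tmp' (now at pos=24)
pos=25: emit ID 'a' (now at pos=26)
pos=27: emit ID 'tmp' (now at pos=30)
pos=30: enter COMMENT mode (saw '/*')
exit COMMENT mode (now at pos=45)
pos=46: enter STRING mode
pos=46: emit STR "a" (now at pos=49)
pos=50: emit PLUS '+'
DONE. 9 tokens: [STR, ID, RPAREN, NUM, ID, ID, ID, STR, PLUS]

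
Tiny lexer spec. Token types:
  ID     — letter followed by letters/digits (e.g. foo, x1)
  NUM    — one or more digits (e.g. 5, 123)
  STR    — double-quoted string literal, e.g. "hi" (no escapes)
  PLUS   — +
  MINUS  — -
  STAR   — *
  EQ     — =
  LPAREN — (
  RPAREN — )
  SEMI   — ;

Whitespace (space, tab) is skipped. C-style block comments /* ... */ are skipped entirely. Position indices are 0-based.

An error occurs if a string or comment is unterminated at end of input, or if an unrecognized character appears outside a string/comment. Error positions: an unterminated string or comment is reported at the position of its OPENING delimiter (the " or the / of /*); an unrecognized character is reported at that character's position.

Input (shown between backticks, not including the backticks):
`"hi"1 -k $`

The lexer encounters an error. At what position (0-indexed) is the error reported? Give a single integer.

Answer: 9

Derivation:
pos=0: enter STRING mode
pos=0: emit STR "hi" (now at pos=4)
pos=4: emit NUM '1' (now at pos=5)
pos=6: emit MINUS '-'
pos=7: emit ID 'k' (now at pos=8)
pos=9: ERROR — unrecognized char '$'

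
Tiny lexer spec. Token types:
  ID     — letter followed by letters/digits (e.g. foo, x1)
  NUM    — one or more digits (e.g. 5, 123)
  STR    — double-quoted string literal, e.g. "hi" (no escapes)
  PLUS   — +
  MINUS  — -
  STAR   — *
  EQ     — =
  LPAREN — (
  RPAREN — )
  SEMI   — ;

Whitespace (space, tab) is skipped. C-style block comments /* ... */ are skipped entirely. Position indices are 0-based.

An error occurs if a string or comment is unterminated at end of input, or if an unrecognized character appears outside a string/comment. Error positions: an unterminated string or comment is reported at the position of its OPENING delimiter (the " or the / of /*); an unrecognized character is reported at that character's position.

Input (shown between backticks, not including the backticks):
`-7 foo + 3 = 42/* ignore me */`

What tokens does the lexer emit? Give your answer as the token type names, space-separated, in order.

pos=0: emit MINUS '-'
pos=1: emit NUM '7' (now at pos=2)
pos=3: emit ID 'foo' (now at pos=6)
pos=7: emit PLUS '+'
pos=9: emit NUM '3' (now at pos=10)
pos=11: emit EQ '='
pos=13: emit NUM '42' (now at pos=15)
pos=15: enter COMMENT mode (saw '/*')
exit COMMENT mode (now at pos=30)
DONE. 7 tokens: [MINUS, NUM, ID, PLUS, NUM, EQ, NUM]

Answer: MINUS NUM ID PLUS NUM EQ NUM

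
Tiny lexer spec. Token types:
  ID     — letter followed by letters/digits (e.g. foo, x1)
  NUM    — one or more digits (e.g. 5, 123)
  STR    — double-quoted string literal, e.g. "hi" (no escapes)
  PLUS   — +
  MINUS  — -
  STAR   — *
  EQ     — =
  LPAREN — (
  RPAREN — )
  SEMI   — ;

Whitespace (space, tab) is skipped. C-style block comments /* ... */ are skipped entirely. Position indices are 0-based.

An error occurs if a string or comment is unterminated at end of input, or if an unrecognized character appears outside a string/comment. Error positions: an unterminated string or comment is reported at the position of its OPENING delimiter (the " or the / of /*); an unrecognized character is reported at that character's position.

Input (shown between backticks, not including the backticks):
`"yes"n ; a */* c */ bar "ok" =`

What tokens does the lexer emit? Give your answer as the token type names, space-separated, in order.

Answer: STR ID SEMI ID STAR ID STR EQ

Derivation:
pos=0: enter STRING mode
pos=0: emit STR "yes" (now at pos=5)
pos=5: emit ID 'n' (now at pos=6)
pos=7: emit SEMI ';'
pos=9: emit ID 'a' (now at pos=10)
pos=11: emit STAR '*'
pos=12: enter COMMENT mode (saw '/*')
exit COMMENT mode (now at pos=19)
pos=20: emit ID 'bar' (now at pos=23)
pos=24: enter STRING mode
pos=24: emit STR "ok" (now at pos=28)
pos=29: emit EQ '='
DONE. 8 tokens: [STR, ID, SEMI, ID, STAR, ID, STR, EQ]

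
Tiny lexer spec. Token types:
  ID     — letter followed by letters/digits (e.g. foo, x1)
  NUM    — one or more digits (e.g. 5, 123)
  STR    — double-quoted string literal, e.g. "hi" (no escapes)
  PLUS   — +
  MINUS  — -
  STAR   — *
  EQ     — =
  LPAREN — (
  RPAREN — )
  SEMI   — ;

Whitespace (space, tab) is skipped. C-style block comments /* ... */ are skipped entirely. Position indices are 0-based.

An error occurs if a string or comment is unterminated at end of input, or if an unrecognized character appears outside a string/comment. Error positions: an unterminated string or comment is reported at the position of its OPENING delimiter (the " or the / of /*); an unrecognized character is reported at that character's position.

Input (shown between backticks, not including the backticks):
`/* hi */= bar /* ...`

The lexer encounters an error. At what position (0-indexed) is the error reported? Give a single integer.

pos=0: enter COMMENT mode (saw '/*')
exit COMMENT mode (now at pos=8)
pos=8: emit EQ '='
pos=10: emit ID 'bar' (now at pos=13)
pos=14: enter COMMENT mode (saw '/*')
pos=14: ERROR — unterminated comment (reached EOF)

Answer: 14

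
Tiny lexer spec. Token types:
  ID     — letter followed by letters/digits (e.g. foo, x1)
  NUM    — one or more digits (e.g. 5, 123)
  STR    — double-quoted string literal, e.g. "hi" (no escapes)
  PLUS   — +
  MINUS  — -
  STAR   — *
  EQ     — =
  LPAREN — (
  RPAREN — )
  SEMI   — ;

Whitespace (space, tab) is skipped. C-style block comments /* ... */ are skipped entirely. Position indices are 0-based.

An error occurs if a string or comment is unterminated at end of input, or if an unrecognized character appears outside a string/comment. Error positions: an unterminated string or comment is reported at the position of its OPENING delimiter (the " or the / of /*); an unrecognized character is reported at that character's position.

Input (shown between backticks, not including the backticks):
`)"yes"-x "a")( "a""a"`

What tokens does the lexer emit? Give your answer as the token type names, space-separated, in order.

Answer: RPAREN STR MINUS ID STR RPAREN LPAREN STR STR

Derivation:
pos=0: emit RPAREN ')'
pos=1: enter STRING mode
pos=1: emit STR "yes" (now at pos=6)
pos=6: emit MINUS '-'
pos=7: emit ID 'x' (now at pos=8)
pos=9: enter STRING mode
pos=9: emit STR "a" (now at pos=12)
pos=12: emit RPAREN ')'
pos=13: emit LPAREN '('
pos=15: enter STRING mode
pos=15: emit STR "a" (now at pos=18)
pos=18: enter STRING mode
pos=18: emit STR "a" (now at pos=21)
DONE. 9 tokens: [RPAREN, STR, MINUS, ID, STR, RPAREN, LPAREN, STR, STR]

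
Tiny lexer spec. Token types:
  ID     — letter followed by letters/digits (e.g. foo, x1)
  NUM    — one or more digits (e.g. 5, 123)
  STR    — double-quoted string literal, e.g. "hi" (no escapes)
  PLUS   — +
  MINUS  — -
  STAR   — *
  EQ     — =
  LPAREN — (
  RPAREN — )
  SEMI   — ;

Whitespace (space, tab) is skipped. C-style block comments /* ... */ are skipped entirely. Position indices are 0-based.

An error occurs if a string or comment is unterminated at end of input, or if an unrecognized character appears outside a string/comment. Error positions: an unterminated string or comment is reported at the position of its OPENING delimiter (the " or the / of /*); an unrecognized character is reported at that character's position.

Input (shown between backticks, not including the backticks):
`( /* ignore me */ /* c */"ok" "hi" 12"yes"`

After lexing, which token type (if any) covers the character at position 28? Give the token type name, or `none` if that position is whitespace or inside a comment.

pos=0: emit LPAREN '('
pos=2: enter COMMENT mode (saw '/*')
exit COMMENT mode (now at pos=17)
pos=18: enter COMMENT mode (saw '/*')
exit COMMENT mode (now at pos=25)
pos=25: enter STRING mode
pos=25: emit STR "ok" (now at pos=29)
pos=30: enter STRING mode
pos=30: emit STR "hi" (now at pos=34)
pos=35: emit NUM '12' (now at pos=37)
pos=37: enter STRING mode
pos=37: emit STR "yes" (now at pos=42)
DONE. 5 tokens: [LPAREN, STR, STR, NUM, STR]
Position 28: char is '"' -> STR

Answer: STR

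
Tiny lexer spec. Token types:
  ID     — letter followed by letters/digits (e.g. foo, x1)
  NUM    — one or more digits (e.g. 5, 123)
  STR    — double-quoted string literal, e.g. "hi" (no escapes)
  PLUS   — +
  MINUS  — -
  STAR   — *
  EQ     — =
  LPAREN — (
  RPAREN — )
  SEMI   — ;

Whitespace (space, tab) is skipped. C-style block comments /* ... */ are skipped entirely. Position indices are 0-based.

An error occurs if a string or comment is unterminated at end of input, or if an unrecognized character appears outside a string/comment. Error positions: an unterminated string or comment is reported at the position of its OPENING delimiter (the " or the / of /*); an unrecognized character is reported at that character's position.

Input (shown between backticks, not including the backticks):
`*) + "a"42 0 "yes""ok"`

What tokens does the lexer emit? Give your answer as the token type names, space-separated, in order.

pos=0: emit STAR '*'
pos=1: emit RPAREN ')'
pos=3: emit PLUS '+'
pos=5: enter STRING mode
pos=5: emit STR "a" (now at pos=8)
pos=8: emit NUM '42' (now at pos=10)
pos=11: emit NUM '0' (now at pos=12)
pos=13: enter STRING mode
pos=13: emit STR "yes" (now at pos=18)
pos=18: enter STRING mode
pos=18: emit STR "ok" (now at pos=22)
DONE. 8 tokens: [STAR, RPAREN, PLUS, STR, NUM, NUM, STR, STR]

Answer: STAR RPAREN PLUS STR NUM NUM STR STR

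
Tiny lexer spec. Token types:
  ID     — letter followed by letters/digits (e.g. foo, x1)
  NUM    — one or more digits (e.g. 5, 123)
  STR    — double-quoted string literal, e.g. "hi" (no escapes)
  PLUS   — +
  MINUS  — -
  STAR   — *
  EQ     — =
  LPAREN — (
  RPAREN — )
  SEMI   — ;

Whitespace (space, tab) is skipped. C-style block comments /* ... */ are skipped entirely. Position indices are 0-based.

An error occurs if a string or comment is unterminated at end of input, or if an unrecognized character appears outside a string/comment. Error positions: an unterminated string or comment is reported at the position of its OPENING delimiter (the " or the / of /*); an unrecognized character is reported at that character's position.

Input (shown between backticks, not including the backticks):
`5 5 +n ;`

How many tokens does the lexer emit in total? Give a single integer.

pos=0: emit NUM '5' (now at pos=1)
pos=2: emit NUM '5' (now at pos=3)
pos=4: emit PLUS '+'
pos=5: emit ID 'n' (now at pos=6)
pos=7: emit SEMI ';'
DONE. 5 tokens: [NUM, NUM, PLUS, ID, SEMI]

Answer: 5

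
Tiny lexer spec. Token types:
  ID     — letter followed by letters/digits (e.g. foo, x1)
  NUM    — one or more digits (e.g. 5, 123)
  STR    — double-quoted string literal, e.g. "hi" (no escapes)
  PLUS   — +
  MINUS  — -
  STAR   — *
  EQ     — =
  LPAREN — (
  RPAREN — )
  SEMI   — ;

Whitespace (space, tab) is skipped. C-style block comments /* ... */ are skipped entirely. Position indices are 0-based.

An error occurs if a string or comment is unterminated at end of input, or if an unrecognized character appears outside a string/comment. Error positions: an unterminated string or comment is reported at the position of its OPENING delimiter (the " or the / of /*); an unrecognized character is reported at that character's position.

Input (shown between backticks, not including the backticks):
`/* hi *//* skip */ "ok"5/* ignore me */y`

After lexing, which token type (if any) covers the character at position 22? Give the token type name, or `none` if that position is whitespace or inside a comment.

pos=0: enter COMMENT mode (saw '/*')
exit COMMENT mode (now at pos=8)
pos=8: enter COMMENT mode (saw '/*')
exit COMMENT mode (now at pos=18)
pos=19: enter STRING mode
pos=19: emit STR "ok" (now at pos=23)
pos=23: emit NUM '5' (now at pos=24)
pos=24: enter COMMENT mode (saw '/*')
exit COMMENT mode (now at pos=39)
pos=39: emit ID 'y' (now at pos=40)
DONE. 3 tokens: [STR, NUM, ID]
Position 22: char is '"' -> STR

Answer: STR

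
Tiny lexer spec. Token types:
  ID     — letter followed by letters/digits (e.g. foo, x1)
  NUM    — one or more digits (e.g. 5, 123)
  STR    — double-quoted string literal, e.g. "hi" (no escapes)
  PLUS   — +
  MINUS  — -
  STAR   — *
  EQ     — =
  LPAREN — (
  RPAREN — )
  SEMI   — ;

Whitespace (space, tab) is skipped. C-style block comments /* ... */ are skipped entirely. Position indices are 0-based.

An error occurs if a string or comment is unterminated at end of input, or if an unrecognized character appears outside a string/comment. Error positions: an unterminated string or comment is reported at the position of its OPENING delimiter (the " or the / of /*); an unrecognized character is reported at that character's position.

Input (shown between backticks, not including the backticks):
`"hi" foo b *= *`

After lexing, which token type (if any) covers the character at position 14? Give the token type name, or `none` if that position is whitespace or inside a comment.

Answer: STAR

Derivation:
pos=0: enter STRING mode
pos=0: emit STR "hi" (now at pos=4)
pos=5: emit ID 'foo' (now at pos=8)
pos=9: emit ID 'b' (now at pos=10)
pos=11: emit STAR '*'
pos=12: emit EQ '='
pos=14: emit STAR '*'
DONE. 6 tokens: [STR, ID, ID, STAR, EQ, STAR]
Position 14: char is '*' -> STAR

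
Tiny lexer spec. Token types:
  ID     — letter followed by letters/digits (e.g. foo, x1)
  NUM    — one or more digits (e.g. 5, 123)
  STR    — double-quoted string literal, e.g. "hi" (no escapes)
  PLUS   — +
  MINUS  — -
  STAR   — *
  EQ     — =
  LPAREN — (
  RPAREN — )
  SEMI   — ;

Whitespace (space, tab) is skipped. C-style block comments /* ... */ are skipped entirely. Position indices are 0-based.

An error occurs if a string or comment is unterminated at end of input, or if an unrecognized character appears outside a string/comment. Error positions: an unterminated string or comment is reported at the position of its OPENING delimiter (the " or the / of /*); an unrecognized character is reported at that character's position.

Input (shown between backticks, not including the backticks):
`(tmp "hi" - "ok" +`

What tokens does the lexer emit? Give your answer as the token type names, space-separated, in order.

pos=0: emit LPAREN '('
pos=1: emit ID 'tmp' (now at pos=4)
pos=5: enter STRING mode
pos=5: emit STR "hi" (now at pos=9)
pos=10: emit MINUS '-'
pos=12: enter STRING mode
pos=12: emit STR "ok" (now at pos=16)
pos=17: emit PLUS '+'
DONE. 6 tokens: [LPAREN, ID, STR, MINUS, STR, PLUS]

Answer: LPAREN ID STR MINUS STR PLUS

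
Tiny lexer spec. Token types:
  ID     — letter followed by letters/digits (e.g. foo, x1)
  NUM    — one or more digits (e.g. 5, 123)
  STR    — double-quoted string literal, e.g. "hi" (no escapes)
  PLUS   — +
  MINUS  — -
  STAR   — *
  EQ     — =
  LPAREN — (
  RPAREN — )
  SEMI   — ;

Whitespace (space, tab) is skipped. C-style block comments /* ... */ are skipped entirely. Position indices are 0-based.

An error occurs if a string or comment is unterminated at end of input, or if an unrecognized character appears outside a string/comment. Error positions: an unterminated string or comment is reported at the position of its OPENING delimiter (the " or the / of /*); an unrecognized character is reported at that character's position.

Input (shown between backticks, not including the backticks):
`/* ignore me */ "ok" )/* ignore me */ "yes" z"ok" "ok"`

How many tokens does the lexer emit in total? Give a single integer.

pos=0: enter COMMENT mode (saw '/*')
exit COMMENT mode (now at pos=15)
pos=16: enter STRING mode
pos=16: emit STR "ok" (now at pos=20)
pos=21: emit RPAREN ')'
pos=22: enter COMMENT mode (saw '/*')
exit COMMENT mode (now at pos=37)
pos=38: enter STRING mode
pos=38: emit STR "yes" (now at pos=43)
pos=44: emit ID 'z' (now at pos=45)
pos=45: enter STRING mode
pos=45: emit STR "ok" (now at pos=49)
pos=50: enter STRING mode
pos=50: emit STR "ok" (now at pos=54)
DONE. 6 tokens: [STR, RPAREN, STR, ID, STR, STR]

Answer: 6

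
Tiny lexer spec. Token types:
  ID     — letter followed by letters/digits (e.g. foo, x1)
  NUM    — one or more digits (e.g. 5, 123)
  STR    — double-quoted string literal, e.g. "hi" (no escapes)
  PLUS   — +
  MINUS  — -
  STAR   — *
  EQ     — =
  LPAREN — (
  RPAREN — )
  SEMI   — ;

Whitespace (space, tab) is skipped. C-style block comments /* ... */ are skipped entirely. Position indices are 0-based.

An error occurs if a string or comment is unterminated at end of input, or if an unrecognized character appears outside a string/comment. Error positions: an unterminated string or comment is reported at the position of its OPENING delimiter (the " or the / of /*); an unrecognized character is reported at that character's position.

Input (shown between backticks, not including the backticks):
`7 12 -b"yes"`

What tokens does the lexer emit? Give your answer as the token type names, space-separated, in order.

Answer: NUM NUM MINUS ID STR

Derivation:
pos=0: emit NUM '7' (now at pos=1)
pos=2: emit NUM '12' (now at pos=4)
pos=5: emit MINUS '-'
pos=6: emit ID 'b' (now at pos=7)
pos=7: enter STRING mode
pos=7: emit STR "yes" (now at pos=12)
DONE. 5 tokens: [NUM, NUM, MINUS, ID, STR]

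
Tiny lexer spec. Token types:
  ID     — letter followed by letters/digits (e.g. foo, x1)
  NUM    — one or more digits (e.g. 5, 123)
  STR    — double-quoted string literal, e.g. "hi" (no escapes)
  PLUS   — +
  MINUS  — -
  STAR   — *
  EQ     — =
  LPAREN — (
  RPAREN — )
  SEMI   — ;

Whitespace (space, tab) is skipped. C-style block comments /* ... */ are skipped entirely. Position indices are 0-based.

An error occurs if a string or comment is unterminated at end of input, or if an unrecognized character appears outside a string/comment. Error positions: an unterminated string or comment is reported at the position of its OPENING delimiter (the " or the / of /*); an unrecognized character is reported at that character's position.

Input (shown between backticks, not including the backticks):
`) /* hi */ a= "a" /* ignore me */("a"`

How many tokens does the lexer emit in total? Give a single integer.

Answer: 6

Derivation:
pos=0: emit RPAREN ')'
pos=2: enter COMMENT mode (saw '/*')
exit COMMENT mode (now at pos=10)
pos=11: emit ID 'a' (now at pos=12)
pos=12: emit EQ '='
pos=14: enter STRING mode
pos=14: emit STR "a" (now at pos=17)
pos=18: enter COMMENT mode (saw '/*')
exit COMMENT mode (now at pos=33)
pos=33: emit LPAREN '('
pos=34: enter STRING mode
pos=34: emit STR "a" (now at pos=37)
DONE. 6 tokens: [RPAREN, ID, EQ, STR, LPAREN, STR]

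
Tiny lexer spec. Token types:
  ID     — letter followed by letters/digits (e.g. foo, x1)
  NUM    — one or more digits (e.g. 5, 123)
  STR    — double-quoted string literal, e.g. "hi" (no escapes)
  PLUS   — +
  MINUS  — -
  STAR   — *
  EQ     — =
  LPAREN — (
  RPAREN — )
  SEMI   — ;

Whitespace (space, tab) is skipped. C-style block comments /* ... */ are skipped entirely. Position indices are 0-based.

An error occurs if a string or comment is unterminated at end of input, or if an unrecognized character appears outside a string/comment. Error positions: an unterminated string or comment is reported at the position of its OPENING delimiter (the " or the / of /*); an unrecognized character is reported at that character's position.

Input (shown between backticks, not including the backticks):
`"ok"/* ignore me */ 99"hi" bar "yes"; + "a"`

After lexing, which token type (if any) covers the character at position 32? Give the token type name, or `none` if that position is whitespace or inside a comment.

Answer: STR

Derivation:
pos=0: enter STRING mode
pos=0: emit STR "ok" (now at pos=4)
pos=4: enter COMMENT mode (saw '/*')
exit COMMENT mode (now at pos=19)
pos=20: emit NUM '99' (now at pos=22)
pos=22: enter STRING mode
pos=22: emit STR "hi" (now at pos=26)
pos=27: emit ID 'bar' (now at pos=30)
pos=31: enter STRING mode
pos=31: emit STR "yes" (now at pos=36)
pos=36: emit SEMI ';'
pos=38: emit PLUS '+'
pos=40: enter STRING mode
pos=40: emit STR "a" (now at pos=43)
DONE. 8 tokens: [STR, NUM, STR, ID, STR, SEMI, PLUS, STR]
Position 32: char is 'y' -> STR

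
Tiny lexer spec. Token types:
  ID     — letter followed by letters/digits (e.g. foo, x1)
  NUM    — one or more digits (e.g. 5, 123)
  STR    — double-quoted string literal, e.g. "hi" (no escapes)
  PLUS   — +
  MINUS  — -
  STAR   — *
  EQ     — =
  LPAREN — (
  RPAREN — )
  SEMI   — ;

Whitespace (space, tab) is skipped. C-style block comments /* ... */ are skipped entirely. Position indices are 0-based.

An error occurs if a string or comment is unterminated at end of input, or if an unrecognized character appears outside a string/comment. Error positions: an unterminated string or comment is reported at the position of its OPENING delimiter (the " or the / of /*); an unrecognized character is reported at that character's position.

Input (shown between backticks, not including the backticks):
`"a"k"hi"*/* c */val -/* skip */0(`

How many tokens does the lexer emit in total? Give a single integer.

pos=0: enter STRING mode
pos=0: emit STR "a" (now at pos=3)
pos=3: emit ID 'k' (now at pos=4)
pos=4: enter STRING mode
pos=4: emit STR "hi" (now at pos=8)
pos=8: emit STAR '*'
pos=9: enter COMMENT mode (saw '/*')
exit COMMENT mode (now at pos=16)
pos=16: emit ID 'val' (now at pos=19)
pos=20: emit MINUS '-'
pos=21: enter COMMENT mode (saw '/*')
exit COMMENT mode (now at pos=31)
pos=31: emit NUM '0' (now at pos=32)
pos=32: emit LPAREN '('
DONE. 8 tokens: [STR, ID, STR, STAR, ID, MINUS, NUM, LPAREN]

Answer: 8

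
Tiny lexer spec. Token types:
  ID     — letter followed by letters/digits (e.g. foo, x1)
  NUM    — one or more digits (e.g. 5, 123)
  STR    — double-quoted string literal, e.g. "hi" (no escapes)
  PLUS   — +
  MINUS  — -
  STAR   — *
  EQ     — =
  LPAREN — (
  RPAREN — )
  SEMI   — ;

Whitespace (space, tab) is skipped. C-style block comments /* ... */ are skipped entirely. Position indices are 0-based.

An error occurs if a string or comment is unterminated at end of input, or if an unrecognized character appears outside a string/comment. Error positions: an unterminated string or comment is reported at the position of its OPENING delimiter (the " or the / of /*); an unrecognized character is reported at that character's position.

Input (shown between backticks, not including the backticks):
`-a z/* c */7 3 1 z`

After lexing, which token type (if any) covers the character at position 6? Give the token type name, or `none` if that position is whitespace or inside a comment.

pos=0: emit MINUS '-'
pos=1: emit ID 'a' (now at pos=2)
pos=3: emit ID 'z' (now at pos=4)
pos=4: enter COMMENT mode (saw '/*')
exit COMMENT mode (now at pos=11)
pos=11: emit NUM '7' (now at pos=12)
pos=13: emit NUM '3' (now at pos=14)
pos=15: emit NUM '1' (now at pos=16)
pos=17: emit ID 'z' (now at pos=18)
DONE. 7 tokens: [MINUS, ID, ID, NUM, NUM, NUM, ID]
Position 6: char is ' ' -> none

Answer: none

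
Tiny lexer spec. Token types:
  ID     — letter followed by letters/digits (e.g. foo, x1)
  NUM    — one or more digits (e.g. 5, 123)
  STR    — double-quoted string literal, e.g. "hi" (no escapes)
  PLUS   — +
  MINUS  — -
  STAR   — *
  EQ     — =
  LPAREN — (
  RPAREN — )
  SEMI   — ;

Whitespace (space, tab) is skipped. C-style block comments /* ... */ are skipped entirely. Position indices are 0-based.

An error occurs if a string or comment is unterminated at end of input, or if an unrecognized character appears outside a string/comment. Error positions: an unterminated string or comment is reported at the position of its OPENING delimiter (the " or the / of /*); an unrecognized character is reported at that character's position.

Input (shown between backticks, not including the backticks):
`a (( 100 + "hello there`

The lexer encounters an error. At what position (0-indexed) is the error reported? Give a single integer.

Answer: 11

Derivation:
pos=0: emit ID 'a' (now at pos=1)
pos=2: emit LPAREN '('
pos=3: emit LPAREN '('
pos=5: emit NUM '100' (now at pos=8)
pos=9: emit PLUS '+'
pos=11: enter STRING mode
pos=11: ERROR — unterminated string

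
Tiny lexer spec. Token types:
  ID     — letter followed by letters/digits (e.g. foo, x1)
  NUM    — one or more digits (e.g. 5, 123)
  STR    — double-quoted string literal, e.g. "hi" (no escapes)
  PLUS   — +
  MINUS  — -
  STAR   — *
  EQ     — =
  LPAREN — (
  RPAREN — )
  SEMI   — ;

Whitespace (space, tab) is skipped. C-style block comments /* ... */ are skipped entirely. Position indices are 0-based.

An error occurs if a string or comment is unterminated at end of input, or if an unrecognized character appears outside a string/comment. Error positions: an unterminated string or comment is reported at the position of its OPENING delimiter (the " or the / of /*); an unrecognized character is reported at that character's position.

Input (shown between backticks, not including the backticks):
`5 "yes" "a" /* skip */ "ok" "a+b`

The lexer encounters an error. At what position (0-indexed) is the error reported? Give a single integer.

Answer: 28

Derivation:
pos=0: emit NUM '5' (now at pos=1)
pos=2: enter STRING mode
pos=2: emit STR "yes" (now at pos=7)
pos=8: enter STRING mode
pos=8: emit STR "a" (now at pos=11)
pos=12: enter COMMENT mode (saw '/*')
exit COMMENT mode (now at pos=22)
pos=23: enter STRING mode
pos=23: emit STR "ok" (now at pos=27)
pos=28: enter STRING mode
pos=28: ERROR — unterminated string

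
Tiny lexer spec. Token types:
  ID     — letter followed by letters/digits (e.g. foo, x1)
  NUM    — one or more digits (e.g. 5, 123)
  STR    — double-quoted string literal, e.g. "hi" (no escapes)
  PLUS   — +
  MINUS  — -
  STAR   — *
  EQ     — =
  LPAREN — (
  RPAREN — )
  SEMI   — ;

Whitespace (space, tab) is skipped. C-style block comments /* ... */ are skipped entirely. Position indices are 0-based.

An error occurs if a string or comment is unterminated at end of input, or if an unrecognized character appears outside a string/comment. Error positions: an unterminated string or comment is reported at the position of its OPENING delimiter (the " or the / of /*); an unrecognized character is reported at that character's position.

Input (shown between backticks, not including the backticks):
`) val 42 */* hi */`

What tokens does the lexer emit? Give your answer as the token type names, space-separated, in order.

pos=0: emit RPAREN ')'
pos=2: emit ID 'val' (now at pos=5)
pos=6: emit NUM '42' (now at pos=8)
pos=9: emit STAR '*'
pos=10: enter COMMENT mode (saw '/*')
exit COMMENT mode (now at pos=18)
DONE. 4 tokens: [RPAREN, ID, NUM, STAR]

Answer: RPAREN ID NUM STAR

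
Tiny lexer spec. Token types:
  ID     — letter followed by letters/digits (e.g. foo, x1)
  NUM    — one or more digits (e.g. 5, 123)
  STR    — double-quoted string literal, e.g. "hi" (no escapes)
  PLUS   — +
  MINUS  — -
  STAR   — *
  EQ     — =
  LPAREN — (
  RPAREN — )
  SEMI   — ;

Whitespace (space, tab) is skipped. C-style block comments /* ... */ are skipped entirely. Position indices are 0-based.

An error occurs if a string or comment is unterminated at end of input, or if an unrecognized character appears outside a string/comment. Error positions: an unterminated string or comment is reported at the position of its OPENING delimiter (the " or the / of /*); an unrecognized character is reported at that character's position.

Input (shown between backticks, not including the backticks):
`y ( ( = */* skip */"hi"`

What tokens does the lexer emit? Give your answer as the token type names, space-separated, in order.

Answer: ID LPAREN LPAREN EQ STAR STR

Derivation:
pos=0: emit ID 'y' (now at pos=1)
pos=2: emit LPAREN '('
pos=4: emit LPAREN '('
pos=6: emit EQ '='
pos=8: emit STAR '*'
pos=9: enter COMMENT mode (saw '/*')
exit COMMENT mode (now at pos=19)
pos=19: enter STRING mode
pos=19: emit STR "hi" (now at pos=23)
DONE. 6 tokens: [ID, LPAREN, LPAREN, EQ, STAR, STR]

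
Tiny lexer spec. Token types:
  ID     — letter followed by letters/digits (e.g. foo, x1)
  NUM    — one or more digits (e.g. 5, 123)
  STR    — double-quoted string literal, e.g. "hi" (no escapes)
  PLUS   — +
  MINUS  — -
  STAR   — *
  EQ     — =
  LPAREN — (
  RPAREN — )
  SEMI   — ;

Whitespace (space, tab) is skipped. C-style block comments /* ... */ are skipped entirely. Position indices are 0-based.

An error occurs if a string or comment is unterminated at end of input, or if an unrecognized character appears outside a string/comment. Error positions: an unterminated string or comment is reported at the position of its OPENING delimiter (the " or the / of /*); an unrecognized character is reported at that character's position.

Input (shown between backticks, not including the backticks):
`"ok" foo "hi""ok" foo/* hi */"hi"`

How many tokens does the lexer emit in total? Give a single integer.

Answer: 6

Derivation:
pos=0: enter STRING mode
pos=0: emit STR "ok" (now at pos=4)
pos=5: emit ID 'foo' (now at pos=8)
pos=9: enter STRING mode
pos=9: emit STR "hi" (now at pos=13)
pos=13: enter STRING mode
pos=13: emit STR "ok" (now at pos=17)
pos=18: emit ID 'foo' (now at pos=21)
pos=21: enter COMMENT mode (saw '/*')
exit COMMENT mode (now at pos=29)
pos=29: enter STRING mode
pos=29: emit STR "hi" (now at pos=33)
DONE. 6 tokens: [STR, ID, STR, STR, ID, STR]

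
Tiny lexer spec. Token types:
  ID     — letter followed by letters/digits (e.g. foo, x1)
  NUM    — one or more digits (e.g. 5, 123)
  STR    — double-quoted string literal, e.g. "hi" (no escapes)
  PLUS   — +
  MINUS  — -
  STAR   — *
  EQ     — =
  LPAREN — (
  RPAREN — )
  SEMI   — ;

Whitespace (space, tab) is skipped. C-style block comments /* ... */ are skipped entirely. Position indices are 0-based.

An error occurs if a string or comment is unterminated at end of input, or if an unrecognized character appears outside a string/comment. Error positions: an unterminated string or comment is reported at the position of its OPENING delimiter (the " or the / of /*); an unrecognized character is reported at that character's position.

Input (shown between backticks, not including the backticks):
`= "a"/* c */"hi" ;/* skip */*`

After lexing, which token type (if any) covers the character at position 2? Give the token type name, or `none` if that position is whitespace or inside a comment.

pos=0: emit EQ '='
pos=2: enter STRING mode
pos=2: emit STR "a" (now at pos=5)
pos=5: enter COMMENT mode (saw '/*')
exit COMMENT mode (now at pos=12)
pos=12: enter STRING mode
pos=12: emit STR "hi" (now at pos=16)
pos=17: emit SEMI ';'
pos=18: enter COMMENT mode (saw '/*')
exit COMMENT mode (now at pos=28)
pos=28: emit STAR '*'
DONE. 5 tokens: [EQ, STR, STR, SEMI, STAR]
Position 2: char is '"' -> STR

Answer: STR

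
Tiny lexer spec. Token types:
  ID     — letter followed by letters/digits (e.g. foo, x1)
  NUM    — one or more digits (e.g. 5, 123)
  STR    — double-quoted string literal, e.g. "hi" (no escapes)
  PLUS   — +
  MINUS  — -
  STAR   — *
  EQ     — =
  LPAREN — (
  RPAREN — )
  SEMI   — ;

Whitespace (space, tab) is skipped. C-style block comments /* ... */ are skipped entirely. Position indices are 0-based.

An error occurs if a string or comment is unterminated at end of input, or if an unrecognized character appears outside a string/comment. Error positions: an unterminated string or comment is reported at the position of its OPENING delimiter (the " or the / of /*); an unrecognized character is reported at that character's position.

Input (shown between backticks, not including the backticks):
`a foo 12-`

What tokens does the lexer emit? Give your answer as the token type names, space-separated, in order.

Answer: ID ID NUM MINUS

Derivation:
pos=0: emit ID 'a' (now at pos=1)
pos=2: emit ID 'foo' (now at pos=5)
pos=6: emit NUM '12' (now at pos=8)
pos=8: emit MINUS '-'
DONE. 4 tokens: [ID, ID, NUM, MINUS]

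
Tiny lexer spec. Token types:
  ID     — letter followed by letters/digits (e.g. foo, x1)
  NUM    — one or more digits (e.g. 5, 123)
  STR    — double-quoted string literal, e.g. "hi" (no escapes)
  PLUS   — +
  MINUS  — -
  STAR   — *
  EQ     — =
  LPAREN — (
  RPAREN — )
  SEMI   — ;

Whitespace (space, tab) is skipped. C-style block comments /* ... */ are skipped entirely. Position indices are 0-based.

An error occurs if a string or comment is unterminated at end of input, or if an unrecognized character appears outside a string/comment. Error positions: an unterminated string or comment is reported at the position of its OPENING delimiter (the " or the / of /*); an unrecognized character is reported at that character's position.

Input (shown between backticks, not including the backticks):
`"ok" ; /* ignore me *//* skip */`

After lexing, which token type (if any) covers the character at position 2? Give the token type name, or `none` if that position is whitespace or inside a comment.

Answer: STR

Derivation:
pos=0: enter STRING mode
pos=0: emit STR "ok" (now at pos=4)
pos=5: emit SEMI ';'
pos=7: enter COMMENT mode (saw '/*')
exit COMMENT mode (now at pos=22)
pos=22: enter COMMENT mode (saw '/*')
exit COMMENT mode (now at pos=32)
DONE. 2 tokens: [STR, SEMI]
Position 2: char is 'k' -> STR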